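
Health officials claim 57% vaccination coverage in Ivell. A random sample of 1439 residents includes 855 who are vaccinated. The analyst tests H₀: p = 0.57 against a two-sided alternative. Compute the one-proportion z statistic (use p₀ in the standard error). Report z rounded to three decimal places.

p̂ = 855/1439 ≈ 0.59416.
Under H₀, SE = √(0.57·0.43/1439) = √(0.000170327) = 0.01305.
z = (0.59416 − 0.57)/0.01305 = 0.02416/0.01305 = 1.851.
p-value = 2·P(Z > 1.851) ≈ 0.0641.

z = 1.851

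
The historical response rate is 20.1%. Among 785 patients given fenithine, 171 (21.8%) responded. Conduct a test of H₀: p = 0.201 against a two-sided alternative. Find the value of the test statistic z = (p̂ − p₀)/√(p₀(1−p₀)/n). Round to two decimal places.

p̂ = 171/785 = 0.21783.
Standard error under H₀: √(0.201×0.799/785) = 0.01430.
z = (0.21783 − 0.201)/0.01430 = 0.01683/0.01430 = 1.18.
p-value = 2·P(Z > 1.177) ≈ 0.2392.

z = 1.18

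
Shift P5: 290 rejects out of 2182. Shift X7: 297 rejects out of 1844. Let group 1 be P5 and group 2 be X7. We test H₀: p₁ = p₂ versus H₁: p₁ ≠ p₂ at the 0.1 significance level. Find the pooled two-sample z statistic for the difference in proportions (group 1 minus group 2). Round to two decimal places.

z = -2.52

p̂₁ = 290/2182 = 0.1329, p̂₂ = 297/1844 = 0.1611.
Pooled p̂ = (290+297)/(2182+1844) = 587/4026 = 0.1458.
SE = √(p̂(1−p̂)(1/n₁+1/n₂)) = √(0.1458·0.8542·0.00100059) = √(0.000124618) = 0.0112.
z = (0.1329 − 0.1611)/0.0112 = -0.0282/0.0112 = -2.52.
Two-sided p-value ≈ 2·Φ(−2.522) = 0.0117, so at α = 0.1 we reject H₀.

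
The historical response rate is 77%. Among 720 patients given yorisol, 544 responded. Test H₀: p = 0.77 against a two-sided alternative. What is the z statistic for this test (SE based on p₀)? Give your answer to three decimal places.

z = -0.921

p̂ = 544/720 ≈ 0.75556.
Standard error under H₀: √(0.77×0.23/720) = 0.01568.
z = (0.75556 − 0.77)/0.01568 = -0.01444/0.01568 = -0.921.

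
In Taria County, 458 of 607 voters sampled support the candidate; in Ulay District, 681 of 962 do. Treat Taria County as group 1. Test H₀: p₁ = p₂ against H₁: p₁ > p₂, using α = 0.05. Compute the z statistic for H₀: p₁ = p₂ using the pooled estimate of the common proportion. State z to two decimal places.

z = 2.02

p̂₁ = 458/607 ≈ 0.7545, p̂₂ = 681/962 ≈ 0.7079.
Pooled p̂ = (458+681)/(607+962) = 1139/1569 = 0.7259.
SE = √(0.198951 × 0.00268695) = 0.0231.
z = (0.7545 − 0.7079)/0.0231 = 0.0466/0.0231 = 2.02.
p-value = P(Z > 2.017) ≈ 0.0219. With α = 0.05, reject H₀.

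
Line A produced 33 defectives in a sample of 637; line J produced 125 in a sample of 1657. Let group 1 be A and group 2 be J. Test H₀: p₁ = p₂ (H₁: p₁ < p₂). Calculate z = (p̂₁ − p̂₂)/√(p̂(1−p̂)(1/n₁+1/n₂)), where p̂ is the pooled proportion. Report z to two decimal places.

p̂₁ = 33/637 ≈ 0.0518, p̂₂ = 125/1657 ≈ 0.0754.
Pooled p̂ = (33+125)/(637+1657) = 158/2294 = 0.0689.
SE = √(0.0641315 × 0.00217336) = 0.0118.
z = (0.0518 − 0.0754)/0.0118 = -0.0236/0.0118 = -2.00.
p-value = P(Z < -2.002) ≈ 0.0227.

z = -2.00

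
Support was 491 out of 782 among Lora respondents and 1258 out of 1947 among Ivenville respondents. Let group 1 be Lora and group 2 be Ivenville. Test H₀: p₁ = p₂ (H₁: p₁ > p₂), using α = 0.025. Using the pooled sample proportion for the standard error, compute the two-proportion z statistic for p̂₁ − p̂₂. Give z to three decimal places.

p̂₁ = 491/782 ≈ 0.62788, p̂₂ = 1258/1947 ≈ 0.64612.
Pooled p̂ = (491+1258)/(782+1947) = 1749/2729 = 0.64089.
SE = √(0.230149 × 0.00179238) = 0.02031.
z = (0.62788 − 0.64612)/0.02031 = -0.01824/0.02031 = -0.898.
p-value = P(Z > -0.898) ≈ 0.8155; since p > α = 0.025, fail to reject H₀.

z = -0.898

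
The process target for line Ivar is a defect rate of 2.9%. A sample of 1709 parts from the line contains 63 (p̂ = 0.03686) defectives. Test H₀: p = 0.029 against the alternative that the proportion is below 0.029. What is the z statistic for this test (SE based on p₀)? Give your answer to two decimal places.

z = 1.94

p̂ = 63/1709 = 0.03686.
Standard error under H₀: √(0.029×0.971/1709) = 0.00406.
z = (0.03686 − 0.029)/0.00406 = 0.00786/0.00406 = 1.94.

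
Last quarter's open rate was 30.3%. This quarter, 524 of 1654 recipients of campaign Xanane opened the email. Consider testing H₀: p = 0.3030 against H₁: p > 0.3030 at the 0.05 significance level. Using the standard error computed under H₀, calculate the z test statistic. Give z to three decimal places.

z = 1.222

p̂ = 524/1654 ≈ 0.31681.
Standard error under H₀: √(0.303×0.697/1654) = 0.01130.
z = (0.31681 − 0.303)/0.01130 = 0.01381/0.01130 = 1.222.
p-value = P(Z > 1.222) ≈ 0.1109. With α = 0.05, fail to reject H₀.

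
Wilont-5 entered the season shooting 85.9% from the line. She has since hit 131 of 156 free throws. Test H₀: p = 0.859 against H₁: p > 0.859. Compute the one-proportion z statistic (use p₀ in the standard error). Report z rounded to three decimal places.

z = -0.691

p̂ = 131/156 = 0.83974.
Standard error under H₀: √(0.859×0.141/156) = 0.02786.
z = (0.83974 − 0.859)/0.02786 = -0.01926/0.02786 = -0.691.
p-value = P(Z > -0.691) ≈ 0.7552.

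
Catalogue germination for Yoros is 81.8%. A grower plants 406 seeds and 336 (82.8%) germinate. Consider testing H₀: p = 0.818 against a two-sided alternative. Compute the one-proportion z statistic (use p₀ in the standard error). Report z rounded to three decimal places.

p̂ = 336/406 ≈ 0.82759.
Standard error under H₀: √(0.818×0.182/406) = 0.01915.
z = (0.82759 − 0.818)/0.01915 = 0.00959/0.01915 = 0.501.
Two-sided p-value ≈ 2·Φ(−0.501) = 0.6166.

z = 0.501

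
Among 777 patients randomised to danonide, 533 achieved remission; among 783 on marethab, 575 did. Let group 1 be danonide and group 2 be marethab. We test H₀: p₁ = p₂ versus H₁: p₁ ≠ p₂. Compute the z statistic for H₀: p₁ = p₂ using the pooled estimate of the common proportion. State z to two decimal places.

z = -2.11

p̂₁ = 533/777 = 0.68597, p̂₂ = 575/783 = 0.73436.
Pooled p̂ = (533+575)/(777+783) = 1108/1560 = 0.71026.
SE = √(0.205792 × 0.00256414) = 0.02297.
z = (0.68597 − 0.73436)/0.02297 = -0.04839/0.02297 = -2.11.
Two-sided p-value ≈ 2·Φ(−2.106) = 0.0352.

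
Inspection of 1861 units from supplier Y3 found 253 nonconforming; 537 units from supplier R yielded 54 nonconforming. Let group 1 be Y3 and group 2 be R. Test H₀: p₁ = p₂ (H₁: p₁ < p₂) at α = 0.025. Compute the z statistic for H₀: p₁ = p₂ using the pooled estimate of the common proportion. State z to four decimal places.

p̂₁ = 253/1861 ≈ 0.1359484, p̂₂ = 54/537 ≈ 0.1005587.
Pooled p̂ = (253+54)/(1861+537) = 307/2398 = 0.1280234.
SE = √(p̂(1−p̂)(1/n₁+1/n₂)) = √(0.1280234·0.8719766·0.00239954) = √(0.000267869) = 0.0163667.
z = (0.1359484 − 0.1005587)/0.0163667 = 0.0353897/0.0163667 = 2.1623.
p-value = P(Z < 2.162) ≈ 0.9847; since p > α = 0.025, fail to reject H₀.

z = 2.1623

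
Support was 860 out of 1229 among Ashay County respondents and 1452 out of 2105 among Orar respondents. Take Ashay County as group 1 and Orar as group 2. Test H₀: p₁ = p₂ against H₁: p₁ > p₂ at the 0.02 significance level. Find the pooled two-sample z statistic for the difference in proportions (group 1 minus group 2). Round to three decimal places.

z = 0.602

p̂₁ = 860/1229 = 0.69976, p̂₂ = 1452/2105 = 0.68979.
Pooled p̂ = (860+1452)/(1229+2105) = 2312/3334 = 0.69346.
SE = √(0.212573 × 0.00128873) = 0.01655.
z = (0.69976 − 0.68979)/0.01655 = 0.00997/0.01655 = 0.602.
p-value = P(Z > 0.602) ≈ 0.2735; since p > α = 0.02, fail to reject H₀.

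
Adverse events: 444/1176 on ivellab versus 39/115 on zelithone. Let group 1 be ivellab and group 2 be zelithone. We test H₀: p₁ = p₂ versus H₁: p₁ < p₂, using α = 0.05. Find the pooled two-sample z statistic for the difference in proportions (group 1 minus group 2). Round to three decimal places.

p̂₁ = 444/1176 ≈ 0.37755, p̂₂ = 39/115 ≈ 0.33913.
Pooled p̂ = (444+39)/(1176+115) = 483/1291 = 0.37413.
SE = √(p̂(1−p̂)(1/n₁+1/n₂)) = √(0.37413·0.62587·0.00954599) = √(0.00223526) = 0.04728.
z = (0.37755 − 0.33913)/0.04728 = 0.03842/0.04728 = 0.813.
p-value = P(Z < 0.813) ≈ 0.7918, so at α = 0.05 we fail to reject H₀.

z = 0.813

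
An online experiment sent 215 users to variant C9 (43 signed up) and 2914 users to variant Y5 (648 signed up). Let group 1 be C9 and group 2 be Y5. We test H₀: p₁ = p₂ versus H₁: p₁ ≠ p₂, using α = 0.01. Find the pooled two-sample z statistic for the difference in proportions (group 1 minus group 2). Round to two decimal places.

z = -0.76

p̂₁ = 43/215 = 0.2000, p̂₂ = 648/2914 = 0.2224.
Pooled p̂ = (43+648)/(215+2914) = 691/3129 = 0.2208.
SE = √(0.172068 × 0.00499433) = 0.0293.
z = (0.2000 − 0.2224)/0.0293 = -0.0224/0.0293 = -0.76.
p-value = 2·P(Z > 0.763) ≈ 0.4453, so at α = 0.01 we fail to reject H₀.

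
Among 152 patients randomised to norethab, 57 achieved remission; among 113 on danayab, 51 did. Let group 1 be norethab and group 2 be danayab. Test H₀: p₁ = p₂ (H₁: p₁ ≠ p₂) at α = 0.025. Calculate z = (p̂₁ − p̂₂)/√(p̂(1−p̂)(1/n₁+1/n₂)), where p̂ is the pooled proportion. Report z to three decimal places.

p̂₁ = 57/152 = 0.37500, p̂₂ = 51/113 = 0.45133.
Pooled p̂ = (57+51)/(152+113) = 108/265 = 0.40755.
SE = √(p̂(1−p̂)(1/n₁+1/n₂)) = √(0.40755·0.59245·0.0154285) = √(0.00372525) = 0.06103.
z = (0.37500 − 0.45133)/0.06103 = -0.07633/0.06103 = -1.251.
p-value = 2·P(Z > 1.251) ≈ 0.2111. With α = 0.025, fail to reject H₀.

z = -1.251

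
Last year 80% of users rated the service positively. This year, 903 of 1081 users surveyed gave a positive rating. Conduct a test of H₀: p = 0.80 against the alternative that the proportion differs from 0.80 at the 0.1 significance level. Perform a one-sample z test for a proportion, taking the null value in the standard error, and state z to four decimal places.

z = 2.9046

p̂ = 903/1081 ≈ 0.8353377.
Standard error under H₀: √(0.8×0.2/1081) = 0.0121660.
z = (0.8353377 − 0.8)/0.0121660 = 0.0353377/0.0121660 = 2.9046.
p-value = 2·P(Z > 2.905) ≈ 0.0037, so at α = 0.1 we reject H₀.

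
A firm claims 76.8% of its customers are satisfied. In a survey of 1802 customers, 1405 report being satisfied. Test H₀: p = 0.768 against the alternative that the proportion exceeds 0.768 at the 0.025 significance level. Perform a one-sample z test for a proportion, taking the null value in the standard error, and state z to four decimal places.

z = 1.1755

p̂ = 1405/1802 ≈ 0.779689.
Standard error under H₀: √(0.768×0.232/1802) = 0.009944.
z = (0.779689 − 0.768)/0.009944 = 0.011689/0.009944 = 1.1755.
p-value = P(Z > 1.176) ≈ 0.1199; since p > α = 0.025, fail to reject H₀.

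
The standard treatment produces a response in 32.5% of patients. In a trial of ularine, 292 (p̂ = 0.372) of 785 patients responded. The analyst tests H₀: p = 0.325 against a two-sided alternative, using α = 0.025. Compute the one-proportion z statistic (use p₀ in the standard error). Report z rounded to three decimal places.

z = 2.810

p̂ = 292/785 = 0.371975.
Under H₀, SE = √(0.325·0.675/785) = √(0.000279459) = 0.016717.
z = (0.371975 − 0.325)/0.016717 = 0.046975/0.016717 = 2.810.
Two-sided p-value ≈ 2·Φ(−2.810) = 0.0050; since p < α = 0.025, reject H₀.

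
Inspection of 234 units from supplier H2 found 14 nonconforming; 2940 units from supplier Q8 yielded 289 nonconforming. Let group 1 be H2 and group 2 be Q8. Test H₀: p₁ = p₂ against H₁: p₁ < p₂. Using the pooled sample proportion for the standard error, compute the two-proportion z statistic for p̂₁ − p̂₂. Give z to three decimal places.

p̂₁ = 14/234 = 0.05983, p̂₂ = 289/2940 = 0.09830.
Pooled p̂ = (14+289)/(234+2940) = 303/3174 = 0.09546.
SE = √(0.0863499 × 0.00461364) = 0.01996.
z = (0.05983 − 0.09830)/0.01996 = -0.03847/0.01996 = -1.927.

z = -1.927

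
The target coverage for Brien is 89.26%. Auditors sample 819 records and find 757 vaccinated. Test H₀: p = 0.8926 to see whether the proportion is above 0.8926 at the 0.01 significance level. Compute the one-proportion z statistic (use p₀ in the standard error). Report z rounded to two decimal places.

p̂ = 757/819 = 0.92430.
SE = √(p₀(1−p₀)/n) = √(0.095865/819) = 0.01082.
z = (0.92430 − 0.8926)/0.01082 = 0.03170/0.01082 = 2.93.
p-value = P(Z > 2.930) ≈ 0.0017; since p < α = 0.01, reject H₀.

z = 2.93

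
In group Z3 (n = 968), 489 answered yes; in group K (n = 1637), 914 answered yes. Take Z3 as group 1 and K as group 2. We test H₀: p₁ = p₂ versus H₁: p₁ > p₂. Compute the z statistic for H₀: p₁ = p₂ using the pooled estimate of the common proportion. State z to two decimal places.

p̂₁ = 489/968 ≈ 0.5052, p̂₂ = 914/1637 ≈ 0.5583.
Pooled p̂ = (489+914)/(968+1637) = 1403/2605 = 0.5386.
SE = √(0.248512 × 0.00164393) = 0.0202.
z = (0.5052 − 0.5583)/0.0202 = -0.0531/0.0202 = -2.63.

z = -2.63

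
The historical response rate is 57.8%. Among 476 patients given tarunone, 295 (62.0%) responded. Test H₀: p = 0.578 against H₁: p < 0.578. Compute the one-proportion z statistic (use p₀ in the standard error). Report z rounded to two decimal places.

p̂ = 295/476 ≈ 0.61975.
Standard error under H₀: √(0.578×0.422/476) = 0.02264.
z = (0.61975 − 0.578)/0.02264 = 0.04175/0.02264 = 1.84.
p-value = P(Z < 1.844) ≈ 0.9674.

z = 1.84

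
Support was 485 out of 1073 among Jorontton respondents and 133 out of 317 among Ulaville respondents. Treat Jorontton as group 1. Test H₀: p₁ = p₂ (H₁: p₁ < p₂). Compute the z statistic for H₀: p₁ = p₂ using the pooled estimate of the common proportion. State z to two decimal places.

p̂₁ = 485/1073 = 0.4520, p̂₂ = 133/317 = 0.4196.
Pooled p̂ = (485+133)/(1073+317) = 618/1390 = 0.4446.
SE = √(0.246931 × 0.00408654) = 0.0318.
z = (0.4520 − 0.4196)/0.0318 = 0.0324/0.0318 = 1.02.

z = 1.02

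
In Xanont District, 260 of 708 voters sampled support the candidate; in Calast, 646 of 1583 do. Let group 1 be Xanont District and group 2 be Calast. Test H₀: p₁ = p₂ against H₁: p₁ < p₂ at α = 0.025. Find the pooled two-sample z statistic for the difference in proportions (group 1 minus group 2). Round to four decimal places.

p̂₁ = 260/708 ≈ 0.367232, p̂₂ = 646/1583 ≈ 0.408086.
Pooled p̂ = (260+646)/(708+1583) = 906/2291 = 0.395460.
SE = √(p̂(1−p̂)(1/n₁+1/n₂)) = √(0.395460·0.604540·0.00204414) = √(0.000488696) = 0.022106.
z = (0.367232 − 0.408086)/0.022106 = -0.040854/0.022106 = -1.8481.
p-value = P(Z < -1.848) ≈ 0.0323; since p > α = 0.025, fail to reject H₀.

z = -1.8481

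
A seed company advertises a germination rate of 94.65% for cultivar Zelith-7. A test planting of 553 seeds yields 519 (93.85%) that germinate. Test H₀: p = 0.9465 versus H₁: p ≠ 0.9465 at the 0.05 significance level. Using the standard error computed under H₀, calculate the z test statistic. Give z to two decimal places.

z = -0.83

p̂ = 519/553 ≈ 0.9385.
Standard error under H₀: √(0.9465×0.0535/553) = 0.0096.
z = (0.9385 − 0.9465)/0.0096 = -0.0080/0.0096 = -0.83.
Two-sided p-value ≈ 2·Φ(−0.834) = 0.4042. With α = 0.05, fail to reject H₀.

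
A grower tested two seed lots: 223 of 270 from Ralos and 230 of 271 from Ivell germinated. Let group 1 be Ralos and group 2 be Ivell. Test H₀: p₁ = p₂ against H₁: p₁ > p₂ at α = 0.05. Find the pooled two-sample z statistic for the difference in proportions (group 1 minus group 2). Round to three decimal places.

p̂₁ = 223/270 = 0.82593, p̂₂ = 230/271 = 0.84871.
Pooled p̂ = (223+230)/(270+271) = 453/541 = 0.83734.
SE = √(0.136203 × 0.00739374) = 0.03173.
z = (0.82593 − 0.84871)/0.03173 = -0.02278/0.03173 = -0.718.
p-value = P(Z > -0.718) ≈ 0.7636; since p > α = 0.05, fail to reject H₀.

z = -0.718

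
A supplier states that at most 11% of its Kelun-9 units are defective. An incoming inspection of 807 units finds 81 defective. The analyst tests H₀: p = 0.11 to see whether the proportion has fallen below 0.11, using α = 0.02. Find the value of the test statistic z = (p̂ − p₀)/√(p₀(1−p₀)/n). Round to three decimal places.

z = -0.874

p̂ = 81/807 ≈ 0.100372.
SE = √(p₀(1−p₀)/n) = √(0.0979/807) = 0.011014.
z = (0.100372 − 0.11)/0.011014 = -0.009628/0.011014 = -0.874.
p-value = P(Z < -0.874) ≈ 0.1910; since p > α = 0.02, fail to reject H₀.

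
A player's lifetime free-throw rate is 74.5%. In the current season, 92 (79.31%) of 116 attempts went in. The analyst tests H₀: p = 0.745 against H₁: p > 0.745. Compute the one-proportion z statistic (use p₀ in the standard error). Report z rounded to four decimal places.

p̂ = 92/116 = 0.7931034.
Standard error under H₀: √(0.745×0.255/116) = 0.0404687.
z = (0.7931034 − 0.745)/0.0404687 = 0.0481034/0.0404687 = 1.1887.
p-value = P(Z > 1.189) ≈ 0.1173.

z = 1.1887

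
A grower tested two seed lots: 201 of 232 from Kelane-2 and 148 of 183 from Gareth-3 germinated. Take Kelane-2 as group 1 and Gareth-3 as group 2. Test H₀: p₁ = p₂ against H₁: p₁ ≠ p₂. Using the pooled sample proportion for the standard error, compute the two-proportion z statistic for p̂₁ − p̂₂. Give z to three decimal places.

z = 1.594

p̂₁ = 201/232 ≈ 0.86638, p̂₂ = 148/183 ≈ 0.80874.
Pooled p̂ = (201+148)/(232+183) = 349/415 = 0.84096.
SE = √(0.133744 × 0.00977483) = 0.03616.
z = (0.86638 − 0.80874)/0.03616 = 0.05764/0.03616 = 1.594.
p-value = 2·P(Z > 1.594) ≈ 0.1109.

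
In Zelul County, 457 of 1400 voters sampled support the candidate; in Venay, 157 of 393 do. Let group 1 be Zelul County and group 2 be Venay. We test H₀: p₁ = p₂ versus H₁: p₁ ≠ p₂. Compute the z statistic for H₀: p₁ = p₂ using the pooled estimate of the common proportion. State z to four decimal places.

p̂₁ = 457/1400 = 0.326429, p̂₂ = 157/393 = 0.399491.
Pooled p̂ = (457+157)/(1400+393) = 614/1793 = 0.342443.
SE = √(0.225176 × 0.00325881) = 0.027089.
z = (0.326429 − 0.399491)/0.027089 = -0.073062/0.027089 = -2.6971.
Two-sided p-value ≈ 2·Φ(−2.697) = 0.0070.

z = -2.6971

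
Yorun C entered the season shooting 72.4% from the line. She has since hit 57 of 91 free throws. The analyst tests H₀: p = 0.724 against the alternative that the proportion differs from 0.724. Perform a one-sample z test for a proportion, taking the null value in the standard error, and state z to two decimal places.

z = -2.08

p̂ = 57/91 ≈ 0.6264.
Under H₀, SE = √(0.724·0.276/91) = √(0.00219587) = 0.0469.
z = (0.6264 − 0.724)/0.0469 = -0.0976/0.0469 = -2.08.
Two-sided p-value ≈ 2·Φ(−2.083) = 0.0372.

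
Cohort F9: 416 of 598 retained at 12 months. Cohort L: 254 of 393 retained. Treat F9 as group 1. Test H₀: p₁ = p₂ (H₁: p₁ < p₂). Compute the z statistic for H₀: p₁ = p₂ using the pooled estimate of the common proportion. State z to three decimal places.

p̂₁ = 416/598 ≈ 0.69565, p̂₂ = 254/393 ≈ 0.64631.
Pooled p̂ = (416+254)/(598+393) = 670/991 = 0.67608.
SE = √(0.218994 × 0.00421677) = 0.03039.
z = (0.69565 − 0.64631)/0.03039 = 0.04934/0.03039 = 1.624.

z = 1.624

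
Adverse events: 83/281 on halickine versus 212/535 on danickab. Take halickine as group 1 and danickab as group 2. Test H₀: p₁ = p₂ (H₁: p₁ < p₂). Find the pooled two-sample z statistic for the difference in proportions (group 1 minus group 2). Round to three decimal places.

p̂₁ = 83/281 = 0.29537, p̂₂ = 212/535 = 0.39626.
Pooled p̂ = (83+212)/(281+535) = 295/816 = 0.36152.
SE = √(0.230823 × 0.00542788) = 0.03540.
z = (0.29537 − 0.39626)/0.03540 = -0.10089/0.03540 = -2.850.

z = -2.850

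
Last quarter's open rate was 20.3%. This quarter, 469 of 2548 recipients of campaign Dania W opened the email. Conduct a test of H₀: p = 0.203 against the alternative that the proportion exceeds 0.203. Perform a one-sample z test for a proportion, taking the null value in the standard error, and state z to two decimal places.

z = -2.38

p̂ = 469/2548 = 0.18407.
Under H₀, SE = √(0.203·0.797/2548) = √(6.34973e-05) = 0.00797.
z = (0.18407 − 0.203)/0.00797 = -0.01893/0.00797 = -2.38.
p-value = P(Z > -2.376) ≈ 0.9913.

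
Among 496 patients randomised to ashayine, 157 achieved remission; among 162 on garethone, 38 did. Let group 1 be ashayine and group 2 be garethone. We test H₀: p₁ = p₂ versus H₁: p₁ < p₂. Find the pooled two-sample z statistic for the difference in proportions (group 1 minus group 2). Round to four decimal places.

z = 1.9835

p̂₁ = 157/496 = 0.316532, p̂₂ = 38/162 = 0.234568.
Pooled p̂ = (157+38)/(496+162) = 195/658 = 0.296353.
SE = √(p̂(1−p̂)(1/n₁+1/n₂)) = √(0.296353·0.703647·0.00818897) = √(0.00170763) = 0.041323.
z = (0.316532 − 0.234568)/0.041323 = 0.081964/0.041323 = 1.9835.
p-value = P(Z < 1.983) ≈ 0.9763.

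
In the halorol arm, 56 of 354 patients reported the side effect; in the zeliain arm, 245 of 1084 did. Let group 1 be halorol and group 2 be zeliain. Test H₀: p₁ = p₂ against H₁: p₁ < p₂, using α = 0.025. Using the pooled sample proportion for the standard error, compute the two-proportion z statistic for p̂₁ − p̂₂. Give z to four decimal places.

p̂₁ = 56/354 ≈ 0.158192, p̂₂ = 245/1084 ≈ 0.226015.
Pooled p̂ = (56+245)/(354+1084) = 301/1438 = 0.209318.
SE = √(0.165504 × 0.00374737) = 0.024904.
z = (0.158192 − 0.226015)/0.024904 = -0.067823/0.024904 = -2.7234.
p-value = P(Z < -2.723) ≈ 0.0032, so at α = 0.025 we reject H₀.

z = -2.7234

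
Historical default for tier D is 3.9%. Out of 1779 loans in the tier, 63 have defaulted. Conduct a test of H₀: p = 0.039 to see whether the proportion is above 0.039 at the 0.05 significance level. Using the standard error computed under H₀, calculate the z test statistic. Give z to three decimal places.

z = -0.781

p̂ = 63/1779 ≈ 0.035413.
Under H₀, SE = √(0.039·0.961/1779) = √(2.10675e-05) = 0.004590.
z = (0.035413 − 0.039)/0.004590 = -0.003587/0.004590 = -0.781.
p-value = P(Z > -0.781) ≈ 0.7827. With α = 0.05, fail to reject H₀.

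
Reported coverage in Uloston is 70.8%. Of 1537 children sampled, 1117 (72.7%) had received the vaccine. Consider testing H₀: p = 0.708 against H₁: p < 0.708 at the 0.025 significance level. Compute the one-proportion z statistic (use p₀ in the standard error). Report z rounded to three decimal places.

p̂ = 1117/1537 = 0.72674.
Standard error under H₀: √(0.708×0.292/1537) = 0.01160.
z = (0.72674 − 0.708)/0.01160 = 0.01874/0.01160 = 1.616.
p-value = P(Z < 1.616) ≈ 0.9469. With α = 0.025, fail to reject H₀.

z = 1.616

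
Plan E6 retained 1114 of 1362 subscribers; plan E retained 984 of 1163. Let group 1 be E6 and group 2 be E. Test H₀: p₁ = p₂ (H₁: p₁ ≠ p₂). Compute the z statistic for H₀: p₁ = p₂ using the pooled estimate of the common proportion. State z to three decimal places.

z = -1.882

p̂₁ = 1114/1362 ≈ 0.81791, p̂₂ = 984/1163 ≈ 0.84609.
Pooled p̂ = (1114+984)/(1362+1163) = 2098/2525 = 0.83089.
SE = √(0.140511 × 0.00159406) = 0.01497.
z = (0.81791 − 0.84609)/0.01497 = -0.02818/0.01497 = -1.882.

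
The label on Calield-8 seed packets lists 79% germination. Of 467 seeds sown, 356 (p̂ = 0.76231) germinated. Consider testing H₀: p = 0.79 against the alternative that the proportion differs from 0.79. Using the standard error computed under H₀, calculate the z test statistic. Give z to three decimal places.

z = -1.469

p̂ = 356/467 ≈ 0.76231.
SE = √(p₀(1−p₀)/n) = √(0.1659/467) = 0.01885.
z = (0.76231 − 0.79)/0.01885 = -0.02769/0.01885 = -1.469.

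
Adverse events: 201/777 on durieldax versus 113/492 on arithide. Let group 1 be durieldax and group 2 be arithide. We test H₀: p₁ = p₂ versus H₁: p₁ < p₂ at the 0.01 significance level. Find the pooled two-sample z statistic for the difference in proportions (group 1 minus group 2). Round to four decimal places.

z = 1.1669

p̂₁ = 201/777 ≈ 0.258687, p̂₂ = 113/492 ≈ 0.229675.
Pooled p̂ = (201+113)/(777+492) = 314/1269 = 0.247439.
SE = √(0.186213 × 0.00331952) = 0.024862.
z = (0.258687 − 0.229675)/0.024862 = 0.029012/0.024862 = 1.1669.
p-value = P(Z < 1.167) ≈ 0.8784. With α = 0.01, fail to reject H₀.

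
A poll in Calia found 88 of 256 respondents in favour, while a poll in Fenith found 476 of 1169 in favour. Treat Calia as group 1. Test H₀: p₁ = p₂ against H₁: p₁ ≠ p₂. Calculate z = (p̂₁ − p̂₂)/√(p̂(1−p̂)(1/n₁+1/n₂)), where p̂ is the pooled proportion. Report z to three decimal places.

p̂₁ = 88/256 ≈ 0.34375, p̂₂ = 476/1169 ≈ 0.40719.
Pooled p̂ = (88+476)/(256+1169) = 564/1425 = 0.39579.
SE = √(0.23914 × 0.00476168) = 0.03374.
z = (0.34375 − 0.40719)/0.03374 = -0.06344/0.03374 = -1.880.

z = -1.880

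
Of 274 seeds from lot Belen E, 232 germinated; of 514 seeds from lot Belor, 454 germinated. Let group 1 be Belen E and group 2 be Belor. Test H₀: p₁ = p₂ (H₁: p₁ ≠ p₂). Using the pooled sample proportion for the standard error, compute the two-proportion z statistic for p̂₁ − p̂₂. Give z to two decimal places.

p̂₁ = 232/274 = 0.8467, p̂₂ = 454/514 = 0.8833.
Pooled p̂ = (232+454)/(274+514) = 686/788 = 0.8706.
SE = √(0.112686 × 0.00559516) = 0.0251.
z = (0.8467 − 0.8833)/0.0251 = -0.0366/0.0251 = -1.46.
Two-sided p-value ≈ 2·Φ(−1.456) = 0.1455.

z = -1.46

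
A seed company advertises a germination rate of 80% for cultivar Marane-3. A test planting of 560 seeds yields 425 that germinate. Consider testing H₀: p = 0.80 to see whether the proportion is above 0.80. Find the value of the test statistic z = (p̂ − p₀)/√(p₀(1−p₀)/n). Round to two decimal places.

z = -2.43

p̂ = 425/560 = 0.7589.
SE = √(p₀(1−p₀)/n) = √(0.16/560) = 0.0169.
z = (0.7589 − 0.8)/0.0169 = -0.0411/0.0169 = -2.43.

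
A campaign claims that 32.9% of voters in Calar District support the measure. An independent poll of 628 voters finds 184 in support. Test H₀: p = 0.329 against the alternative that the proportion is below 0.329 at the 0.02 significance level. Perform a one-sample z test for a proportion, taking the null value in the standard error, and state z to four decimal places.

p̂ = 184/628 = 0.292994.
Standard error under H₀: √(0.329×0.671/628) = 0.018749.
z = (0.292994 − 0.329)/0.018749 = -0.036006/0.018749 = -1.9204.
p-value = P(Z < -1.920) ≈ 0.0274, so at α = 0.02 we fail to reject H₀.

z = -1.9204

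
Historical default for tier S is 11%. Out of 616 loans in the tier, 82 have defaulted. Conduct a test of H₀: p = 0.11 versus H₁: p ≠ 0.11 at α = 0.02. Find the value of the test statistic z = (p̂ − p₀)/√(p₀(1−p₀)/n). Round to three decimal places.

z = 1.834

p̂ = 82/616 ≈ 0.133117.
Standard error under H₀: √(0.11×0.89/616) = 0.012607.
z = (0.133117 − 0.11)/0.012607 = 0.023117/0.012607 = 1.834.
Two-sided p-value ≈ 2·Φ(−1.834) = 0.0667. With α = 0.02, fail to reject H₀.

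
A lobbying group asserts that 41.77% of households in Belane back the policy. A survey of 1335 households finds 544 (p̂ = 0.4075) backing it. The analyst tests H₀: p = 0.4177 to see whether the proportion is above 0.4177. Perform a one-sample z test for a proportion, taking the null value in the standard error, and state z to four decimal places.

z = -0.7564

p̂ = 544/1335 ≈ 0.4074906.
Standard error under H₀: √(0.4177×0.5823/1335) = 0.0134979.
z = (0.4074906 − 0.4177)/0.0134979 = -0.0102094/0.0134979 = -0.7564.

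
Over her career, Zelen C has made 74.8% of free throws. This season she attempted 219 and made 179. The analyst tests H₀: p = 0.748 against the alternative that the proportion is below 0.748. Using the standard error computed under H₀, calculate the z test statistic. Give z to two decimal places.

z = 2.36

p̂ = 179/219 ≈ 0.81735.
SE = √(p₀(1−p₀)/n) = √(0.1885/219) = 0.02934.
z = (0.81735 − 0.748)/0.02934 = 0.06935/0.02934 = 2.36.
p-value = P(Z < 2.364) ≈ 0.9910.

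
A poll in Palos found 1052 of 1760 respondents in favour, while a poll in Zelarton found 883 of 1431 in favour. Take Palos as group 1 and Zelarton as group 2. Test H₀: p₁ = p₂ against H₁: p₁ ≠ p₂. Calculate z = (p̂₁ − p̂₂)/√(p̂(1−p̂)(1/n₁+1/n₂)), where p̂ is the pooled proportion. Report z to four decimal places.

z = -1.1112

p̂₁ = 1052/1760 ≈ 0.597727, p̂₂ = 883/1431 ≈ 0.617051.
Pooled p̂ = (1052+883)/(1760+1431) = 1935/3191 = 0.606393.
SE = √(0.238681 × 0.00126699) = 0.017390.
z = (0.597727 − 0.617051)/0.017390 = -0.019324/0.017390 = -1.1112.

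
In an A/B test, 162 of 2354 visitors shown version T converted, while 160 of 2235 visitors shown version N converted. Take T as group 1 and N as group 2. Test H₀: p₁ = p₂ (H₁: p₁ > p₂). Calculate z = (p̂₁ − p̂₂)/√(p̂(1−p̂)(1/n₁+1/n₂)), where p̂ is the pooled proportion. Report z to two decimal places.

p̂₁ = 162/2354 ≈ 0.0688, p̂₂ = 160/2235 ≈ 0.0716.
Pooled p̂ = (162+160)/(2354+2235) = 322/4589 = 0.0702.
SE = √(p̂(1−p̂)(1/n₁+1/n₂)) = √(0.0702·0.9298·0.000872236) = √(5.69084e-05) = 0.0075.
z = (0.0688 − 0.0716)/0.0075 = -0.0028/0.0075 = -0.37.

z = -0.37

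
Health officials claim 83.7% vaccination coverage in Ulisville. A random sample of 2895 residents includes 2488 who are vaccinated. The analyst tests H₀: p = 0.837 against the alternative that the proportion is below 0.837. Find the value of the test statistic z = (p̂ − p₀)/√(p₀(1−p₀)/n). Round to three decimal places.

p̂ = 2488/2895 = 0.859413.
Under H₀, SE = √(0.837·0.163/2895) = √(4.71264e-05) = 0.006865.
z = (0.859413 − 0.837)/0.006865 = 0.022413/0.006865 = 3.265.
p-value = P(Z < 3.265) ≈ 0.9995.

z = 3.265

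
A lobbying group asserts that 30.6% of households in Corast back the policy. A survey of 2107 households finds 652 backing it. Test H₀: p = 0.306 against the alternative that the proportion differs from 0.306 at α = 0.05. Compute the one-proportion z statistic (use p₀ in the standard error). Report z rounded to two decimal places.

p̂ = 652/2107 ≈ 0.3094.
Under H₀, SE = √(0.306·0.694/2107) = √(0.00010079) = 0.0100.
z = (0.3094 − 0.306)/0.0100 = 0.0034/0.0100 = 0.34.
Two-sided p-value ≈ 2·Φ(−0.343) = 0.7315; since p > α = 0.05, fail to reject H₀.

z = 0.34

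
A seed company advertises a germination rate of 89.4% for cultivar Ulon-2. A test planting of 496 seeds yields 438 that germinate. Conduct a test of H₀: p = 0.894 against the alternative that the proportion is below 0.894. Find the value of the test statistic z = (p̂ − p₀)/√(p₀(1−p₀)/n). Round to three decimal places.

z = -0.791

p̂ = 438/496 ≈ 0.883065.
SE = √(p₀(1−p₀)/n) = √(0.094764/496) = 0.013822.
z = (0.883065 − 0.894)/0.013822 = -0.010935/0.013822 = -0.791.
p-value = P(Z < -0.791) ≈ 0.2144.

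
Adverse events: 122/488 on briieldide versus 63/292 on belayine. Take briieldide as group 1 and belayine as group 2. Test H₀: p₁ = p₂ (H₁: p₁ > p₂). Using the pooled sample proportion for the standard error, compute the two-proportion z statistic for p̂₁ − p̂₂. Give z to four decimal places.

z = 1.0882

p̂₁ = 122/488 ≈ 0.250000, p̂₂ = 63/292 ≈ 0.215753.
Pooled p̂ = (122+63)/(488+292) = 185/780 = 0.237179.
SE = √(p̂(1−p̂)(1/n₁+1/n₂)) = √(0.237179·0.762821·0.00547384) = √(0.000990356) = 0.031470.
z = (0.250000 − 0.215753)/0.031470 = 0.034247/0.031470 = 1.0882.
p-value = P(Z > 1.088) ≈ 0.1382.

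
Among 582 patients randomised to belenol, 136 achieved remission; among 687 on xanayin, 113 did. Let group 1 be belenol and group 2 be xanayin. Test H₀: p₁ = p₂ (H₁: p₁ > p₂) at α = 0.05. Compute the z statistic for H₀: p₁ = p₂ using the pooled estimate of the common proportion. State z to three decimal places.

p̂₁ = 136/582 = 0.23368, p̂₂ = 113/687 = 0.16448.
Pooled p̂ = (136+113)/(582+687) = 249/1269 = 0.19622.
SE = √(0.157716 × 0.00317382) = 0.02237.
z = (0.23368 − 0.16448)/0.02237 = 0.06920/0.02237 = 3.093.
p-value = P(Z > 3.093) ≈ 0.0010; since p < α = 0.05, reject H₀.

z = 3.093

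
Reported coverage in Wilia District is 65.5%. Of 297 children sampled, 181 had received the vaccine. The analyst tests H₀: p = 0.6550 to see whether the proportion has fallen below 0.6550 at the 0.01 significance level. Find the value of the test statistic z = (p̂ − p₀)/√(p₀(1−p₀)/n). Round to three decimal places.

z = -1.652

p̂ = 181/297 = 0.60943.
SE = √(p₀(1−p₀)/n) = √(0.22597/297) = 0.02758.
z = (0.60943 − 0.655)/0.02758 = -0.04557/0.02758 = -1.652.
p-value = P(Z < -1.652) ≈ 0.0493. With α = 0.01, fail to reject H₀.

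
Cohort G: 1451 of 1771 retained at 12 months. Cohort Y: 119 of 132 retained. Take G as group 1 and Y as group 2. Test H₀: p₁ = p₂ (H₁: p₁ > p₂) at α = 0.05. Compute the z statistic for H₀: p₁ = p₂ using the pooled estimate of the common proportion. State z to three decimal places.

p̂₁ = 1451/1771 = 0.81931, p̂₂ = 119/132 = 0.90152.
Pooled p̂ = (1451+119)/(1771+132) = 1570/1903 = 0.82501.
SE = √(0.144366 × 0.00814041) = 0.03428.
z = (0.81931 − 0.90152)/0.03428 = -0.08221/0.03428 = -2.398.
p-value = P(Z > -2.398) ≈ 0.9918, so at α = 0.05 we fail to reject H₀.

z = -2.398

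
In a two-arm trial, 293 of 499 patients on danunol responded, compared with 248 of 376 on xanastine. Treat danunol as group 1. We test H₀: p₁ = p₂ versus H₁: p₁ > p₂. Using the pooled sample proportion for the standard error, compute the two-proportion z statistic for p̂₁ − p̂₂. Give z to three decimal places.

z = -2.182

p̂₁ = 293/499 = 0.58717, p̂₂ = 248/376 = 0.65957.
Pooled p̂ = (293+248)/(499+376) = 541/875 = 0.61829.
SE = √(p̂(1−p̂)(1/n₁+1/n₂)) = √(0.61829·0.38171·0.00466358) = √(0.00110065) = 0.03318.
z = (0.58717 − 0.65957)/0.03318 = -0.07240/0.03318 = -2.182.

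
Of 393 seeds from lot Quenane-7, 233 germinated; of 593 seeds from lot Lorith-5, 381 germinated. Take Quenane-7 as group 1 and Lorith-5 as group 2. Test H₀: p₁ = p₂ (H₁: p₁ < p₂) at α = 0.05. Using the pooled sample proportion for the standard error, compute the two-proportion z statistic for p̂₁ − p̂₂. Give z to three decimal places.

p̂₁ = 233/393 = 0.59288, p̂₂ = 381/593 = 0.64250.
Pooled p̂ = (233+381)/(393+593) = 614/986 = 0.62272.
SE = √(0.23494 × 0.00423087) = 0.03153.
z = (0.59288 − 0.64250)/0.03153 = -0.04962/0.03153 = -1.574.
p-value = P(Z < -1.574) ≈ 0.0578, so at α = 0.05 we fail to reject H₀.

z = -1.574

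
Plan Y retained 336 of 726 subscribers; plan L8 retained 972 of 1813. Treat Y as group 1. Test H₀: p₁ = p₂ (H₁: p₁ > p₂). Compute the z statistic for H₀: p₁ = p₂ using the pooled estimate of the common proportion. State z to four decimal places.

p̂₁ = 336/726 ≈ 0.462810, p̂₂ = 972/1813 ≈ 0.536128.
Pooled p̂ = (336+972)/(726+1813) = 1308/2539 = 0.515163.
SE = √(0.24977 × 0.00192898) = 0.021950.
z = (0.462810 − 0.536128)/0.021950 = -0.073318/0.021950 = -3.3402.
p-value = P(Z > -3.340) ≈ 0.9996.

z = -3.3402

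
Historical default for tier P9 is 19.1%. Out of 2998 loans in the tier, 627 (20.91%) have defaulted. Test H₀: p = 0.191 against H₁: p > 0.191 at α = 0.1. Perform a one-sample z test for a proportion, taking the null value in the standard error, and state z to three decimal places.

z = 2.527

p̂ = 627/2998 ≈ 0.209139.
SE = √(p₀(1−p₀)/n) = √(0.15452/2998) = 0.007179.
z = (0.209139 − 0.191)/0.007179 = 0.018139/0.007179 = 2.527.
p-value = P(Z > 2.527) ≈ 0.0058; since p < α = 0.1, reject H₀.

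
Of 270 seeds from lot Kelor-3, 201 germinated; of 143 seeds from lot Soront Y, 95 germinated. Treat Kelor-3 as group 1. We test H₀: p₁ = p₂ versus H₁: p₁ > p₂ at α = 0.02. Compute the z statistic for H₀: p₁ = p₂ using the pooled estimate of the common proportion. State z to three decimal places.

z = 1.719

p̂₁ = 201/270 = 0.74444, p̂₂ = 95/143 = 0.66434.
Pooled p̂ = (201+95)/(270+143) = 296/413 = 0.71671.
SE = √(p̂(1−p̂)(1/n₁+1/n₂)) = √(0.71671·0.28329·0.0106967) = √(0.00217184) = 0.04660.
z = (0.74444 − 0.66434)/0.04660 = 0.08010/0.04660 = 1.719.
p-value = P(Z > 1.719) ≈ 0.0428, so at α = 0.02 we fail to reject H₀.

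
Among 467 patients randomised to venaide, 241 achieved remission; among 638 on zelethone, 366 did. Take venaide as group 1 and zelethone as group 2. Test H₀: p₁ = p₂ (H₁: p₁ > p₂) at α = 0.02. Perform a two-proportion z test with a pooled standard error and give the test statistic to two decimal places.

z = -1.90

p̂₁ = 241/467 ≈ 0.5161, p̂₂ = 366/638 ≈ 0.5737.
Pooled p̂ = (241+366)/(467+638) = 607/1105 = 0.5493.
SE = √(0.247567 × 0.00370873) = 0.0303.
z = (0.5161 − 0.5737)/0.0303 = -0.0576/0.0303 = -1.90.
p-value = P(Z > -1.901) ≈ 0.9714; since p > α = 0.02, fail to reject H₀.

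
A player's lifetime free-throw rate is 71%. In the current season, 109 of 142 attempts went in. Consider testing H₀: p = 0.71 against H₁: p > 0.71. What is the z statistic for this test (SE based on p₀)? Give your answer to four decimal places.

z = 1.5128

p̂ = 109/142 ≈ 0.767606.
Under H₀, SE = √(0.71·0.29/142) = √(0.00145) = 0.038079.
z = (0.767606 − 0.71)/0.038079 = 0.057606/0.038079 = 1.5128.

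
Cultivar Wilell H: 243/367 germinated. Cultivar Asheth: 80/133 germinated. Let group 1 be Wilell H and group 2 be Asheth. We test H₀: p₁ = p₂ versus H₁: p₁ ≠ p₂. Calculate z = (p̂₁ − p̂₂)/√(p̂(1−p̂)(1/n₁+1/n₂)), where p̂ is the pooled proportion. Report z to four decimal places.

z = 1.2525

p̂₁ = 243/367 = 0.662125, p̂₂ = 80/133 = 0.601504.
Pooled p̂ = (243+80)/(367+133) = 323/500 = 0.646000.
SE = √(0.228684 × 0.0102436) = 0.048400.
z = (0.662125 − 0.601504)/0.048400 = 0.060621/0.048400 = 1.2525.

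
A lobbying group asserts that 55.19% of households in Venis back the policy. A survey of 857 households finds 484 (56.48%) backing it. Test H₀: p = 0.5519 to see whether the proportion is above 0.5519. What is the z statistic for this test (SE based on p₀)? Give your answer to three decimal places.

z = 0.757

p̂ = 484/857 = 0.56476.
Standard error under H₀: √(0.5519×0.4481/857) = 0.01699.
z = (0.56476 − 0.5519)/0.01699 = 0.01286/0.01699 = 0.757.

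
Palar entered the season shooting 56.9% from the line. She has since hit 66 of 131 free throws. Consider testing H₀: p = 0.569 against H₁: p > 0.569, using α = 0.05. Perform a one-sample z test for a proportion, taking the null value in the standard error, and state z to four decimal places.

p̂ = 66/131 ≈ 0.503817.
Standard error under H₀: √(0.569×0.431/131) = 0.043267.
z = (0.503817 − 0.569)/0.043267 = -0.065183/0.043267 = -1.5065.
p-value = P(Z > -1.507) ≈ 0.9340, so at α = 0.05 we fail to reject H₀.

z = -1.5065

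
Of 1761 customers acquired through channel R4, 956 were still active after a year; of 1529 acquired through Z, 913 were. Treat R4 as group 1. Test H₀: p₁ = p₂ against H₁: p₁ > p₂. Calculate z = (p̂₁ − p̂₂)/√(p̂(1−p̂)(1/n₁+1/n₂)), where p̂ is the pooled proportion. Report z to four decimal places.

z = -3.1331

p̂₁ = 956/1761 ≈ 0.542873, p̂₂ = 913/1529 ≈ 0.597122.
Pooled p̂ = (956+913)/(1761+1529) = 1869/3290 = 0.568085.
SE = √(p̂(1−p̂)(1/n₁+1/n₂)) = √(0.568085·0.431915·0.00122188) = √(0.000299806) = 0.017315.
z = (0.542873 − 0.597122)/0.017315 = -0.054249/0.017315 = -3.1331.
p-value = P(Z > -3.133) ≈ 0.9991.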